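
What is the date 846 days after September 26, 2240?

+365 (one year) → Sep 26, 2241 (481 left).
+365 (one year) → Sep 26, 2242 (116 left).
Sep has 30 days: +5 → Oct 1, 2242 (111 left).
Oct has 31 days: +31 → Nov 1, 2242 (80 left).
Nov has 30 days: +30 → Dec 1, 2242 (50 left).
Dec has 31 days: +31 → Jan 1, 2243 (19 left).
+19 → Jan 20, 2243.

January 20, 2243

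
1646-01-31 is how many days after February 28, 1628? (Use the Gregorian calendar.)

Feb 28, 1628 → Feb 28, 1629: 366 days (Feb 29, 1628 is in that span).
Feb 28, 1629 → Feb 28, 1630: 365 days.
Feb 28, 1630 → Feb 28, 1631: 365 days.
Feb 28, 1631 → Feb 28, 1632: 365 days.
Feb 28, 1632 → Feb 28, 1633: 366 days (Feb 29, 1632 is in that span).
Feb 28, 1633 → Feb 28, 1634: 365 days.
Feb 28, 1634 → Feb 28, 1635: 365 days.
Feb 28, 1635 → Feb 28, 1636: 365 days.
Feb 28, 1636 → Feb 28, 1637: 366 days (Feb 29, 1636 is in that span).
Feb 28, 1637 → Feb 28, 1638: 365 days.
Feb 28, 1638 → Feb 28, 1639: 365 days.
Feb 28, 1639 → Feb 28, 1640: 365 days.
Feb 28, 1640 → Feb 28, 1641: 366 days (Feb 29, 1640 is in that span).
Feb 28, 1641 → Feb 28, 1642: 365 days.
Feb 28, 1642 → Feb 28, 1643: 365 days.
Feb 28, 1643 → Feb 28, 1644: 365 days.
Feb 28, 1644 → Feb 28, 1645: 366 days (Feb 29, 1644 is in that span).
Feb 28, 1645 → Mar 28, 1645: 28 days (February has 28).
Mar 28, 1645 → Apr 28, 1645: 31 days (March has 31).
Apr 28, 1645 → May 28, 1645: 30 days (April has 30).
May 28, 1645 → Jun 28, 1645: 31 days (May has 31).
Jun 28, 1645 → Jul 28, 1645: 30 days (June has 30).
Jul 28, 1645 → Aug 28, 1645: 31 days (July has 31).
Aug 28, 1645 → Sep 28, 1645: 31 days (August has 31).
Sep 28, 1645 → Oct 28, 1645: 30 days (September has 30).
Oct 28, 1645 → Nov 28, 1645: 31 days (October has 31).
Nov 28, 1645 → Dec 28, 1645: 30 days (November has 30).
Dec 28, 1645 → Jan 28, 1646: 31 days (December has 31).
Jan 28, 1646 → Jan 31, 1646: 3 days.
Total: 6547 days.

6547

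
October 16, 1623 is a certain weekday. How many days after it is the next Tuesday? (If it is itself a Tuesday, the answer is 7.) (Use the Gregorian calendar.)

Oct 16, 1623 is a Monday.
From Monday to the next Tuesday is 1 day.

1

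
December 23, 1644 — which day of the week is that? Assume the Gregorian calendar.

Doomsday rule: the anchor day for the 1600s is Tuesday. For year 44: 44÷12 = 3 r 8, and 8÷4 = 2, so 3+8+2 = 13.
Tuesday + 13 ≡ Monday — that's 1644's doomsday.
In December the doomsday date is Dec 12.
Dec 23 is 11 days after Dec 12; 11 mod 7 = 4, so Monday + 4 = Friday.

Friday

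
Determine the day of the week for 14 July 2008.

Monday

Doomsday rule: the anchor day for the 2000s is Tuesday. For year 08: 8÷12 = 0 r 8, and 8÷4 = 2, so 0+8+2 = 10.
Tuesday + 10 ≡ Friday — that's 2008's doomsday.
In July the doomsday date is Jul 11.
Jul 14 is 3 days after Jul 11; 3 mod 7 = 3, so Friday + 3 = Monday.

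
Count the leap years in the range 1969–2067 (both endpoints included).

Multiples of 4 in [1969,2067]: 24.
Of those, multiples of 100: 1 (not leap unless ÷400).
Multiples of 400: 1.
Leap years = 24 − 1 + 1 = 24.

24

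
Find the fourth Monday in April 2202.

April 1, 2202 is a Thursday.
The first Monday is therefore April 5 (4 days later).
The fourth Monday is 5 + 3×7 = April 26.

April 26, 2202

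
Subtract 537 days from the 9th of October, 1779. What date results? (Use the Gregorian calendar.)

−365 (one year) → Oct 9, 1778 (172 left).
−9 → Sep 30, 1778 (end of Sep, 30 days; 163 left).
−30 → Aug 31, 1778 (end of Aug, 31 days; 133 left).
−31 → Jul 31, 1778 (end of Jul, 31 days; 102 left).
−31 → Jun 30, 1778 (end of Jun, 30 days; 71 left).
−30 → May 31, 1778 (end of May, 31 days; 41 left).
−31 → Apr 30, 1778 (end of Apr, 30 days; 10 left).
−10 → Apr 20, 1778.

April 20, 1778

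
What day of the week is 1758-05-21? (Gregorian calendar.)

Sunday

Doomsday rule: the anchor day for the 1700s is Sunday. For year 58: 58÷12 = 4 r 10, and 10÷4 = 2, so 4+10+2 = 16.
Sunday + 16 ≡ Tuesday — that's 1758's doomsday.
In May the doomsday date is May 9.
May 21 is 12 days after May 9; 12 mod 7 = 5, so Tuesday + 5 = Sunday.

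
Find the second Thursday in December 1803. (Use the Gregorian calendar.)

December 1, 1803 is a Thursday.
The first Thursday is therefore December 1 (same day).
The second Thursday is 1 + 1×7 = December 8.

December 8, 1803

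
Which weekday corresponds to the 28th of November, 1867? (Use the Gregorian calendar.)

Thursday

Doomsday rule: the anchor day for the 1800s is Friday. For year 67: 67÷12 = 5 r 7, and 7÷4 = 1, so 5+7+1 = 13.
Friday + 13 ≡ Thursday — that's 1867's doomsday.
In November the doomsday date is Nov 7.
Nov 28 is 21 days after Nov 7; 21 mod 7 = 0, so Thursday + 0 = Thursday.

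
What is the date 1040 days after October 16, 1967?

+366 (one year; includes Feb 29, 1968) → Oct 16, 1968 (674 left).
+365 (one year) → Oct 16, 1969 (309 left).
Oct has 31 days: +16 → Nov 1, 1969 (293 left).
Nov has 30 days: +30 → Dec 1, 1969 (263 left).
Dec has 31 days: +31 → Jan 1, 1970 (232 left).
Jan has 31 days: +31 → Feb 1, 1970 (201 left).
Feb has 28 days: +28 → Mar 1, 1970 (173 left).
Mar has 31 days: +31 → Apr 1, 1970 (142 left).
Apr has 30 days: +30 → May 1, 1970 (112 left).
May has 31 days: +31 → Jun 1, 1970 (81 left).
Jun has 30 days: +30 → Jul 1, 1970 (51 left).
Jul has 31 days: +31 → Aug 1, 1970 (20 left).
+20 → Aug 21, 1970.

August 21, 1970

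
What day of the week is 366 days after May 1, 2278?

Friday

First find the weekday of May 1, 2278. Doomsday rule: the anchor day for the 2200s is Friday. For year 78: 78÷12 = 6 r 6, and 6÷4 = 1, so 6+6+1 = 13.
Friday + 13 ≡ Thursday — that's 2278's doomsday.
In May the doomsday date is May 9.
May 1 is 8 days before May 9; 8 mod 7 = 1, so Thursday − 1 = Wednesday.
366 mod 7 = 2, so 366 days after a Wednesday is Wednesday + 2 = Friday.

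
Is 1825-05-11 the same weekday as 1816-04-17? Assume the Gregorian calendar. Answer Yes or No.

Yes

From Apr 17, 1816 to May 11, 1825 is 3311 days.
3311 mod 7 = 0, so they are the same weekday.
(Apr 17, 1816 is a Wednesday; May 11, 1825 is a Wednesday.)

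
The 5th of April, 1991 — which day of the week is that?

Friday

January 1, 1991 is a Tuesday.
Jan 1, 1991 → Feb 1, 1991: 31 days (January has 31).
Feb 1, 1991 → Mar 1, 1991: 28 days (February has 28).
Mar 1, 1991 → Apr 1, 1991: 31 days (March has 31).
Apr 1, 1991 → Apr 5, 1991: 4 days.
Total: 94 days.
94 mod 7 = 3, so Tuesday + 3 = Friday.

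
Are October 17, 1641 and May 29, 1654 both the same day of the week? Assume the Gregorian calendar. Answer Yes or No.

No

From Oct 17, 1641 to May 29, 1654 is 4607 days.
4607 mod 7 = 1, so they are different weekdays.
(Oct 17, 1641 is a Thursday; May 29, 1654 is a Friday.)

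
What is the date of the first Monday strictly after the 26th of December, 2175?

January 1, 2176

Dec 26, 2175 is a Tuesday.
From Tuesday to the next Monday is 6 days.
Dec 26, 2175 + 6 = Jan 1, 2176.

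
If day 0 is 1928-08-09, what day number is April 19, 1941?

Aug 9, 1928 → Aug 9, 1929: 365 days.
Aug 9, 1929 → Aug 9, 1930: 365 days.
Aug 9, 1930 → Aug 9, 1931: 365 days.
Aug 9, 1931 → Aug 9, 1932: 366 days (Feb 29, 1932 is in that span).
Aug 9, 1932 → Aug 9, 1933: 365 days.
Aug 9, 1933 → Aug 9, 1934: 365 days.
Aug 9, 1934 → Aug 9, 1935: 365 days.
Aug 9, 1935 → Aug 9, 1936: 366 days (Feb 29, 1936 is in that span).
Aug 9, 1936 → Aug 9, 1937: 365 days.
Aug 9, 1937 → Aug 9, 1938: 365 days.
Aug 9, 1938 → Aug 9, 1939: 365 days.
Aug 9, 1939 → Aug 9, 1940: 366 days (Feb 29, 1940 is in that span).
Aug 9, 1940 → Sep 9, 1940: 31 days (August has 31).
Sep 9, 1940 → Oct 9, 1940: 30 days (September has 30).
Oct 9, 1940 → Nov 9, 1940: 31 days (October has 31).
Nov 9, 1940 → Dec 9, 1940: 30 days (November has 30).
Dec 9, 1940 → Jan 9, 1941: 31 days (December has 31).
Jan 9, 1941 → Feb 9, 1941: 31 days (January has 31).
Feb 9, 1941 → Mar 9, 1941: 28 days (February has 28).
Mar 9, 1941 → Apr 9, 1941: 31 days (March has 31).
Apr 9, 1941 → Apr 19, 1941: 10 days.
Total: 4636 days.

4636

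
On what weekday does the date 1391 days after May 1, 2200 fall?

Tuesday

First find the weekday of May 1, 2200. Doomsday rule: the anchor day for the 2200s is Friday. For year 00: 0÷12 = 0 r 0, and 0÷4 = 0, so 0+0+0 = 0.
Friday + 0 ≡ Friday — that's 2200's doomsday.
In May the doomsday date is May 9.
May 1 is 8 days before May 9; 8 mod 7 = 1, so Friday − 1 = Thursday.
1391 mod 7 = 5, so 1391 days after a Thursday is Thursday + 5 = Tuesday.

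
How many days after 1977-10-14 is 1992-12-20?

5546

Oct 14, 1977 → Oct 14, 1978: 365 days.
Oct 14, 1978 → Oct 14, 1979: 365 days.
Oct 14, 1979 → Oct 14, 1980: 366 days (Feb 29, 1980 is in that span).
Oct 14, 1980 → Oct 14, 1981: 365 days.
Oct 14, 1981 → Oct 14, 1982: 365 days.
Oct 14, 1982 → Oct 14, 1983: 365 days.
Oct 14, 1983 → Oct 14, 1984: 366 days (Feb 29, 1984 is in that span).
Oct 14, 1984 → Oct 14, 1985: 365 days.
Oct 14, 1985 → Oct 14, 1986: 365 days.
Oct 14, 1986 → Oct 14, 1987: 365 days.
Oct 14, 1987 → Oct 14, 1988: 366 days (Feb 29, 1988 is in that span).
Oct 14, 1988 → Oct 14, 1989: 365 days.
Oct 14, 1989 → Oct 14, 1990: 365 days.
Oct 14, 1990 → Oct 14, 1991: 365 days.
Oct 14, 1991 → Oct 14, 1992: 366 days (Feb 29, 1992 is in that span).
Oct 14, 1992 → Nov 14, 1992: 31 days (October has 31).
Nov 14, 1992 → Dec 14, 1992: 30 days (November has 30).
Dec 14, 1992 → Dec 20, 1992: 6 days.
Total: 5546 days.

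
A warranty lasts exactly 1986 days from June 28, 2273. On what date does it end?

December 5, 2278

+365 (one year) → Jun 28, 2274 (1621 left).
+365 (one year) → Jun 28, 2275 (1256 left).
+366 (one year; includes Feb 29, 2276) → Jun 28, 2276 (890 left).
+365 (one year) → Jun 28, 2277 (525 left).
+365 (one year) → Jun 28, 2278 (160 left).
Jun has 30 days: +3 → Jul 1, 2278 (157 left).
Jul has 31 days: +31 → Aug 1, 2278 (126 left).
Aug has 31 days: +31 → Sep 1, 2278 (95 left).
Sep has 30 days: +30 → Oct 1, 2278 (65 left).
Oct has 31 days: +31 → Nov 1, 2278 (34 left).
Nov has 30 days: +30 → Dec 1, 2278 (4 left).
+4 → Dec 5, 2278.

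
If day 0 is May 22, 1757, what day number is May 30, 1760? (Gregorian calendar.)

May 22, 1757 → May 22, 1758: 365 days.
May 22, 1758 → May 22, 1759: 365 days.
May 22, 1759 → Jun 22, 1759: 31 days (May has 31).
Jun 22, 1759 → Jul 22, 1759: 30 days (June has 30).
Jul 22, 1759 → Aug 22, 1759: 31 days (July has 31).
Aug 22, 1759 → Sep 22, 1759: 31 days (August has 31).
Sep 22, 1759 → Oct 22, 1759: 30 days (September has 30).
Oct 22, 1759 → Nov 22, 1759: 31 days (October has 31).
Nov 22, 1759 → Dec 22, 1759: 30 days (November has 30).
Dec 22, 1759 → Jan 22, 1760: 31 days (December has 31).
Jan 22, 1760 → Feb 22, 1760: 31 days (January has 31).
Feb 22, 1760 → Mar 22, 1760: 29 days (February has 29).
Mar 22, 1760 → Apr 22, 1760: 31 days (March has 31).
Apr 22, 1760 → May 22, 1760: 30 days (April has 30).
May 22, 1760 → May 30, 1760: 8 days.
Total: 1104 days.

1104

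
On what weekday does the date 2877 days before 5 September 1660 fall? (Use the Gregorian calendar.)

Sunday

Sep 5, 1660 is a Sunday.
2877 mod 7 = 0, so 2877 days before a Sunday is Sunday − 0 = Sunday.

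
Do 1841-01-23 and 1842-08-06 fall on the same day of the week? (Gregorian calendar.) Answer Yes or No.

From Jan 23, 1841 to Aug 6, 1842 is 560 days.
560 mod 7 = 0, so they are the same weekday.
(Jan 23, 1841 is a Saturday; Aug 6, 1842 is a Saturday.)

Yes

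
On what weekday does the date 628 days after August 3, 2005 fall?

First find the weekday of Aug 3, 2005. Doomsday rule: the anchor day for the 2000s is Tuesday. For year 05: 5÷12 = 0 r 5, and 5÷4 = 1, so 0+5+1 = 6.
Tuesday + 6 ≡ Monday — that's 2005's doomsday.
In August the doomsday date is Aug 8.
Aug 3 is 5 days before Aug 8; 5 mod 7 = 5, so Monday − 5 = Wednesday.
628 mod 7 = 5, so 628 days after a Wednesday is Wednesday + 5 = Monday.

Monday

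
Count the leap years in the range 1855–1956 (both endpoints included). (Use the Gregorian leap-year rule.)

25

Multiples of 4 in [1855,1956]: 26.
Of those, multiples of 100: 1 (not leap unless ÷400).
Multiples of 400: 0.
Leap years = 26 − 1 + 0 = 25.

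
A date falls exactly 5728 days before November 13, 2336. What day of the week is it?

Wednesday

Nov 13, 2336 is a Friday.
5728 mod 7 = 2, so 5728 days before a Friday is Friday − 2 = Wednesday.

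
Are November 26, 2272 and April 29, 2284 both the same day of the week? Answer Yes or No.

From Nov 26, 2272 to Apr 29, 2284 is 4172 days.
4172 mod 7 = 0, so they are the same weekday.
(Nov 26, 2272 is a Tuesday; Apr 29, 2284 is a Tuesday.)

Yes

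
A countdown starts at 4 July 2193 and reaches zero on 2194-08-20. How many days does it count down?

Jul 4, 2193 → Jul 4, 2194: 365 days.
Jul 4, 2194 → Aug 4, 2194: 31 days (July has 31).
Aug 4, 2194 → Aug 20, 2194: 16 days.
Total: 412 days.

412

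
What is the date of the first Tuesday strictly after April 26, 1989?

Apr 26, 1989 is a Wednesday.
From Wednesday to the next Tuesday is 6 days.
Apr 26, 1989 + 6 = May 2, 1989.

May 2, 1989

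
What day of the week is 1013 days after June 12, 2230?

First find the weekday of Jun 12, 2230. Doomsday rule: the anchor day for the 2200s is Friday. For year 30: 30÷12 = 2 r 6, and 6÷4 = 1, so 2+6+1 = 9.
Friday + 9 ≡ Sunday — that's 2230's doomsday.
In June the doomsday date is Jun 6.
Jun 12 is 6 days after Jun 6; 6 mod 7 = 6, so Sunday + 6 = Saturday.
1013 mod 7 = 5, so 1013 days after a Saturday is Saturday + 5 = Thursday.

Thursday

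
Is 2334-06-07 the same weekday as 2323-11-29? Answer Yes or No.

From Nov 29, 2323 to Jun 7, 2334 is 3843 days.
3843 mod 7 = 0, so they are the same weekday.
(Nov 29, 2323 is a Thursday; Jun 7, 2334 is a Thursday.)

Yes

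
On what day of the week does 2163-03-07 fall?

Doomsday rule: the anchor day for the 2100s is Sunday. For year 63: 63÷12 = 5 r 3, and 3÷4 = 0, so 5+3+0 = 8.
Sunday + 8 ≡ Monday — that's 2163's doomsday.
In March the doomsday date is Mar 14.
Mar 7 is 7 days before Mar 14; 7 mod 7 = 0, so Monday − 0 = Monday.

Monday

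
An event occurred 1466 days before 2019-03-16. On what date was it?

−365 (one year) → Mar 16, 2018 (1101 left).
−365 (one year) → Mar 16, 2017 (736 left).
−365 (one year) → Mar 16, 2016 (371 left).
−16 → Feb 29, 2016 (end of Feb, 29 days; 355 left).
−29 → Jan 31, 2016 (end of Jan, 31 days; 326 left).
−31 → Dec 31, 2015 (end of Dec, 31 days; 295 left).
−31 → Nov 30, 2015 (end of Nov, 30 days; 264 left).
−30 → Oct 31, 2015 (end of Oct, 31 days; 234 left).
−31 → Sep 30, 2015 (end of Sep, 30 days; 203 left).
−30 → Aug 31, 2015 (end of Aug, 31 days; 173 left).
−31 → Jul 31, 2015 (end of Jul, 31 days; 142 left).
−31 → Jun 30, 2015 (end of Jun, 30 days; 111 left).
−30 → May 31, 2015 (end of May, 31 days; 81 left).
−31 → Apr 30, 2015 (end of Apr, 30 days; 50 left).
−30 → Mar 31, 2015 (end of Mar, 31 days; 20 left).
−20 → Mar 11, 2015.

March 11, 2015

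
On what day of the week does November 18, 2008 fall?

Tuesday

Doomsday rule: the anchor day for the 2000s is Tuesday. For year 08: 8÷12 = 0 r 8, and 8÷4 = 2, so 0+8+2 = 10.
Tuesday + 10 ≡ Friday — that's 2008's doomsday.
In November the doomsday date is Nov 7.
Nov 18 is 11 days after Nov 7; 11 mod 7 = 4, so Friday + 4 = Tuesday.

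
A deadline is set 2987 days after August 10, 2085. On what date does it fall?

October 14, 2093

+365 (one year) → Aug 10, 2086 (2622 left).
+365 (one year) → Aug 10, 2087 (2257 left).
+366 (one year; includes Feb 29, 2088) → Aug 10, 2088 (1891 left).
+365 (one year) → Aug 10, 2089 (1526 left).
+365 (one year) → Aug 10, 2090 (1161 left).
+365 (one year) → Aug 10, 2091 (796 left).
+366 (one year; includes Feb 29, 2092) → Aug 10, 2092 (430 left).
+365 (one year) → Aug 10, 2093 (65 left).
Aug has 31 days: +22 → Sep 1, 2093 (43 left).
Sep has 30 days: +30 → Oct 1, 2093 (13 left).
+13 → Oct 14, 2093.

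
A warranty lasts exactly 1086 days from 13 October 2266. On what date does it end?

October 3, 2269

+365 (one year) → Oct 13, 2267 (721 left).
+366 (one year; includes Feb 29, 2268) → Oct 13, 2268 (355 left).
Oct has 31 days: +19 → Nov 1, 2268 (336 left).
Nov has 30 days: +30 → Dec 1, 2268 (306 left).
Dec has 31 days: +31 → Jan 1, 2269 (275 left).
Jan has 31 days: +31 → Feb 1, 2269 (244 left).
Feb has 28 days: +28 → Mar 1, 2269 (216 left).
Mar has 31 days: +31 → Apr 1, 2269 (185 left).
Apr has 30 days: +30 → May 1, 2269 (155 left).
May has 31 days: +31 → Jun 1, 2269 (124 left).
Jun has 30 days: +30 → Jul 1, 2269 (94 left).
Jul has 31 days: +31 → Aug 1, 2269 (63 left).
Aug has 31 days: +31 → Sep 1, 2269 (32 left).
Sep has 30 days: +30 → Oct 1, 2269 (2 left).
+2 → Oct 3, 2269.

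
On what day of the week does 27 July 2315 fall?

Doomsday rule: the anchor day for the 2300s is Wednesday. For year 15: 15÷12 = 1 r 3, and 3÷4 = 0, so 1+3+0 = 4.
Wednesday + 4 ≡ Sunday — that's 2315's doomsday.
In July the doomsday date is Jul 11.
Jul 27 is 16 days after Jul 11; 16 mod 7 = 2, so Sunday + 2 = Tuesday.

Tuesday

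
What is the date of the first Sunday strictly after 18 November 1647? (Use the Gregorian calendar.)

Nov 18, 1647 is a Monday.
From Monday to the next Sunday is 6 days.
Nov 18, 1647 + 6 = Nov 24, 1647.

November 24, 1647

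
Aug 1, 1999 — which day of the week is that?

January 1, 1999 is a Friday.
Jan 1, 1999 → Feb 1, 1999: 31 days (January has 31).
Feb 1, 1999 → Mar 1, 1999: 28 days (February has 28).
Mar 1, 1999 → Apr 1, 1999: 31 days (March has 31).
Apr 1, 1999 → May 1, 1999: 30 days (April has 30).
May 1, 1999 → Jun 1, 1999: 31 days (May has 31).
Jun 1, 1999 → Jul 1, 1999: 30 days (June has 30).
Jul 1, 1999 → Aug 1, 1999: 31 days.
Total: 212 days.
212 mod 7 = 2, so Friday + 2 = Sunday.

Sunday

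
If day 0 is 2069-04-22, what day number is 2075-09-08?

Apr 22, 2069 → Apr 22, 2070: 365 days.
Apr 22, 2070 → Apr 22, 2071: 365 days.
Apr 22, 2071 → Apr 22, 2072: 366 days (Feb 29, 2072 is in that span).
Apr 22, 2072 → Apr 22, 2073: 365 days.
Apr 22, 2073 → Apr 22, 2074: 365 days.
Apr 22, 2074 → Apr 22, 2075: 365 days.
Apr 22, 2075 → May 22, 2075: 30 days (April has 30).
May 22, 2075 → Jun 22, 2075: 31 days (May has 31).
Jun 22, 2075 → Jul 22, 2075: 30 days (June has 30).
Jul 22, 2075 → Aug 22, 2075: 31 days (July has 31).
Aug 22, 2075 → Sep 8, 2075: 17 days.
Total: 2330 days.

2330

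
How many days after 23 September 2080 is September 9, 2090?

3638

Sep 23, 2080 → Sep 23, 2081: 365 days.
Sep 23, 2081 → Sep 23, 2082: 365 days.
Sep 23, 2082 → Sep 23, 2083: 365 days.
Sep 23, 2083 → Sep 23, 2084: 366 days (Feb 29, 2084 is in that span).
Sep 23, 2084 → Sep 23, 2085: 365 days.
Sep 23, 2085 → Sep 23, 2086: 365 days.
Sep 23, 2086 → Sep 23, 2087: 365 days.
Sep 23, 2087 → Sep 23, 2088: 366 days (Feb 29, 2088 is in that span).
Sep 23, 2088 → Sep 23, 2089: 365 days.
Sep 23, 2089 → Oct 23, 2089: 30 days (September has 30).
Oct 23, 2089 → Nov 23, 2089: 31 days (October has 31).
Nov 23, 2089 → Dec 23, 2089: 30 days (November has 30).
Dec 23, 2089 → Jan 23, 2090: 31 days (December has 31).
Jan 23, 2090 → Feb 23, 2090: 31 days (January has 31).
Feb 23, 2090 → Mar 23, 2090: 28 days (February has 28).
Mar 23, 2090 → Apr 23, 2090: 31 days (March has 31).
Apr 23, 2090 → May 23, 2090: 30 days (April has 30).
May 23, 2090 → Jun 23, 2090: 31 days (May has 31).
Jun 23, 2090 → Jul 23, 2090: 30 days (June has 30).
Jul 23, 2090 → Aug 23, 2090: 31 days (July has 31).
Aug 23, 2090 → Sep 9, 2090: 17 days.
Total: 3638 days.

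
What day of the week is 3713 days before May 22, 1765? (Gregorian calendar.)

First find the weekday of May 22, 1765. Doomsday rule: the anchor day for the 1700s is Sunday. For year 65: 65÷12 = 5 r 5, and 5÷4 = 1, so 5+5+1 = 11.
Sunday + 11 ≡ Thursday — that's 1765's doomsday.
In May the doomsday date is May 9.
May 22 is 13 days after May 9; 13 mod 7 = 6, so Thursday + 6 = Wednesday.
3713 mod 7 = 3, so 3713 days before a Wednesday is Wednesday − 3 = Sunday.

Sunday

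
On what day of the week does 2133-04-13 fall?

Doomsday rule: the anchor day for the 2100s is Sunday. For year 33: 33÷12 = 2 r 9, and 9÷4 = 2, so 2+9+2 = 13.
Sunday + 13 ≡ Saturday — that's 2133's doomsday.
In April the doomsday date is Apr 4.
Apr 13 is 9 days after Apr 4; 9 mod 7 = 2, so Saturday + 2 = Monday.

Monday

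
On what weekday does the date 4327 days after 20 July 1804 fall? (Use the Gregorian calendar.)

Saturday

First find the weekday of Jul 20, 1804. Doomsday rule: the anchor day for the 1800s is Friday. For year 04: 4÷12 = 0 r 4, and 4÷4 = 1, so 0+4+1 = 5.
Friday + 5 ≡ Wednesday — that's 1804's doomsday.
In July the doomsday date is Jul 11.
Jul 20 is 9 days after Jul 11; 9 mod 7 = 2, so Wednesday + 2 = Friday.
4327 mod 7 = 1, so 4327 days after a Friday is Friday + 1 = Saturday.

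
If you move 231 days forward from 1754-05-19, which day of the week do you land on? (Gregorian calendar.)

Sunday

May 19, 1754 is a Sunday.
231 mod 7 = 0, so 231 days after a Sunday is Sunday + 0 = Sunday.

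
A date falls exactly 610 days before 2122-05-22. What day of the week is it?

Thursday

May 22, 2122 is a Friday.
610 mod 7 = 1, so 610 days before a Friday is Friday − 1 = Thursday.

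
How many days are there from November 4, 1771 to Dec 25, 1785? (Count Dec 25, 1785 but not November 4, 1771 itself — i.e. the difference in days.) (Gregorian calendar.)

5165

Nov 4, 1771 → Nov 4, 1772: 366 days (Feb 29, 1772 is in that span).
Nov 4, 1772 → Nov 4, 1773: 365 days.
Nov 4, 1773 → Nov 4, 1774: 365 days.
Nov 4, 1774 → Nov 4, 1775: 365 days.
Nov 4, 1775 → Nov 4, 1776: 366 days (Feb 29, 1776 is in that span).
Nov 4, 1776 → Nov 4, 1777: 365 days.
Nov 4, 1777 → Nov 4, 1778: 365 days.
Nov 4, 1778 → Nov 4, 1779: 365 days.
Nov 4, 1779 → Nov 4, 1780: 366 days (Feb 29, 1780 is in that span).
Nov 4, 1780 → Nov 4, 1781: 365 days.
Nov 4, 1781 → Nov 4, 1782: 365 days.
Nov 4, 1782 → Nov 4, 1783: 365 days.
Nov 4, 1783 → Nov 4, 1784: 366 days (Feb 29, 1784 is in that span).
Nov 4, 1784 → Nov 4, 1785: 365 days.
Nov 4, 1785 → Dec 4, 1785: 30 days (November has 30).
Dec 4, 1785 → Dec 25, 1785: 21 days.
Total: 5165 days.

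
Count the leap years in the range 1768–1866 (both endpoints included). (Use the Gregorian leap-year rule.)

24

Multiples of 4 in [1768,1866]: 25.
Of those, multiples of 100: 1 (not leap unless ÷400).
Multiples of 400: 0.
Leap years = 25 − 1 + 0 = 24.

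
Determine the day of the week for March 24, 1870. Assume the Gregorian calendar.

Thursday

Doomsday rule: the anchor day for the 1800s is Friday. For year 70: 70÷12 = 5 r 10, and 10÷4 = 2, so 5+10+2 = 17.
Friday + 17 ≡ Monday — that's 1870's doomsday.
In March the doomsday date is Mar 14.
Mar 24 is 10 days after Mar 14; 10 mod 7 = 3, so Monday + 3 = Thursday.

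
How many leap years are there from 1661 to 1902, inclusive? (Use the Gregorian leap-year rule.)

Multiples of 4 in [1661,1902]: 60.
Of those, multiples of 100: 3 (not leap unless ÷400).
Multiples of 400: 0.
Leap years = 60 − 3 + 0 = 57.

57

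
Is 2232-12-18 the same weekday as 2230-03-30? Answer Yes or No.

Yes

From Mar 30, 2230 to Dec 18, 2232 is 994 days.
994 mod 7 = 0, so they are the same weekday.
(Mar 30, 2230 is a Tuesday; Dec 18, 2232 is a Tuesday.)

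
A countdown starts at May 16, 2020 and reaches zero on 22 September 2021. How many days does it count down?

494

May 16, 2020 → May 16, 2021: 365 days.
May 16, 2021 → Jun 16, 2021: 31 days (May has 31).
Jun 16, 2021 → Jul 16, 2021: 30 days (June has 30).
Jul 16, 2021 → Aug 16, 2021: 31 days (July has 31).
Aug 16, 2021 → Sep 16, 2021: 31 days (August has 31).
Sep 16, 2021 → Sep 22, 2021: 6 days.
Total: 494 days.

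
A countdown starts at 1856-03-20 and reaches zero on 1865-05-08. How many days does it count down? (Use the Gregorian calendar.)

3336

Mar 20, 1856 → Mar 20, 1857: 365 days.
Mar 20, 1857 → Mar 20, 1858: 365 days.
Mar 20, 1858 → Mar 20, 1859: 365 days.
Mar 20, 1859 → Mar 20, 1860: 366 days (Feb 29, 1860 is in that span).
Mar 20, 1860 → Mar 20, 1861: 365 days.
Mar 20, 1861 → Mar 20, 1862: 365 days.
Mar 20, 1862 → Mar 20, 1863: 365 days.
Mar 20, 1863 → Mar 20, 1864: 366 days (Feb 29, 1864 is in that span).
Mar 20, 1864 → Mar 20, 1865: 365 days.
Mar 20, 1865 → Apr 20, 1865: 31 days (March has 31).
Apr 20, 1865 → May 8, 1865: 18 days.
Total: 3336 days.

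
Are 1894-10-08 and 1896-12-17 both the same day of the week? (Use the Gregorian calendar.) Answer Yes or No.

No

From Oct 8, 1894 to Dec 17, 1896 is 801 days.
801 mod 7 = 3, so they are different weekdays.
(Oct 8, 1894 is a Monday; Dec 17, 1896 is a Thursday.)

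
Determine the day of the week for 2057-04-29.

Doomsday rule: the anchor day for the 2000s is Tuesday. For year 57: 57÷12 = 4 r 9, and 9÷4 = 2, so 4+9+2 = 15.
Tuesday + 15 ≡ Wednesday — that's 2057's doomsday.
In April the doomsday date is Apr 4.
Apr 29 is 25 days after Apr 4; 25 mod 7 = 4, so Wednesday + 4 = Sunday.

Sunday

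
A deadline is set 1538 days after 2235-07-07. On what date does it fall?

+366 (one year; includes Feb 29, 2236) → Jul 7, 2236 (1172 left).
+365 (one year) → Jul 7, 2237 (807 left).
+365 (one year) → Jul 7, 2238 (442 left).
+365 (one year) → Jul 7, 2239 (77 left).
Jul has 31 days: +25 → Aug 1, 2239 (52 left).
Aug has 31 days: +31 → Sep 1, 2239 (21 left).
+21 → Sep 22, 2239.

September 22, 2239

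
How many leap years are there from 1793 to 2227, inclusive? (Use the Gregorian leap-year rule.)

Multiples of 4 in [1793,2227]: 108.
Of those, multiples of 100: 5 (not leap unless ÷400).
Multiples of 400: 1.
Leap years = 108 − 5 + 1 = 104.

104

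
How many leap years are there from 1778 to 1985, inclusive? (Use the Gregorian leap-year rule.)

Multiples of 4 in [1778,1985]: 52.
Of those, multiples of 100: 2 (not leap unless ÷400).
Multiples of 400: 0.
Leap years = 52 − 2 + 0 = 50.

50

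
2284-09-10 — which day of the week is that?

Wednesday

Doomsday rule: the anchor day for the 2200s is Friday. For year 84: 84÷12 = 7 r 0, and 0÷4 = 0, so 7+0+0 = 7.
Friday + 7 ≡ Friday — that's 2284's doomsday.
In September the doomsday date is Sep 5.
Sep 10 is 5 days after Sep 5; 5 mod 7 = 5, so Friday + 5 = Wednesday.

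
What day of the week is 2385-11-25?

Doomsday rule: the anchor day for the 2300s is Wednesday. For year 85: 85÷12 = 7 r 1, and 1÷4 = 0, so 7+1+0 = 8.
Wednesday + 8 ≡ Thursday — that's 2385's doomsday.
In November the doomsday date is Nov 7.
Nov 25 is 18 days after Nov 7; 18 mod 7 = 4, so Thursday + 4 = Monday.

Monday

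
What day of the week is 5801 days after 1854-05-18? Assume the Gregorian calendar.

First find the weekday of May 18, 1854. Doomsday rule: the anchor day for the 1800s is Friday. For year 54: 54÷12 = 4 r 6, and 6÷4 = 1, so 4+6+1 = 11.
Friday + 11 ≡ Tuesday — that's 1854's doomsday.
In May the doomsday date is May 9.
May 18 is 9 days after May 9; 9 mod 7 = 2, so Tuesday + 2 = Thursday.
5801 mod 7 = 5, so 5801 days after a Thursday is Thursday + 5 = Tuesday.

Tuesday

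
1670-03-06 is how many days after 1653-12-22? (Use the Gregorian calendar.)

5918

Dec 22, 1653 → Dec 22, 1654: 365 days.
Dec 22, 1654 → Dec 22, 1655: 365 days.
Dec 22, 1655 → Dec 22, 1656: 366 days (Feb 29, 1656 is in that span).
Dec 22, 1656 → Dec 22, 1657: 365 days.
Dec 22, 1657 → Dec 22, 1658: 365 days.
Dec 22, 1658 → Dec 22, 1659: 365 days.
Dec 22, 1659 → Dec 22, 1660: 366 days (Feb 29, 1660 is in that span).
Dec 22, 1660 → Dec 22, 1661: 365 days.
Dec 22, 1661 → Dec 22, 1662: 365 days.
Dec 22, 1662 → Dec 22, 1663: 365 days.
Dec 22, 1663 → Dec 22, 1664: 366 days (Feb 29, 1664 is in that span).
Dec 22, 1664 → Dec 22, 1665: 365 days.
Dec 22, 1665 → Dec 22, 1666: 365 days.
Dec 22, 1666 → Dec 22, 1667: 365 days.
Dec 22, 1667 → Dec 22, 1668: 366 days (Feb 29, 1668 is in that span).
Dec 22, 1668 → Dec 22, 1669: 365 days.
Dec 22, 1669 → Jan 22, 1670: 31 days (December has 31).
Jan 22, 1670 → Feb 22, 1670: 31 days (January has 31).
Feb 22, 1670 → Mar 6, 1670: 12 days.
Total: 5918 days.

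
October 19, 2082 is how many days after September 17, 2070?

Sep 17, 2070 → Sep 17, 2071: 365 days.
Sep 17, 2071 → Sep 17, 2072: 366 days (Feb 29, 2072 is in that span).
Sep 17, 2072 → Sep 17, 2073: 365 days.
Sep 17, 2073 → Sep 17, 2074: 365 days.
Sep 17, 2074 → Sep 17, 2075: 365 days.
Sep 17, 2075 → Sep 17, 2076: 366 days (Feb 29, 2076 is in that span).
Sep 17, 2076 → Sep 17, 2077: 365 days.
Sep 17, 2077 → Sep 17, 2078: 365 days.
Sep 17, 2078 → Sep 17, 2079: 365 days.
Sep 17, 2079 → Sep 17, 2080: 366 days (Feb 29, 2080 is in that span).
Sep 17, 2080 → Sep 17, 2081: 365 days.
Sep 17, 2081 → Oct 17, 2081: 30 days (September has 30).
Oct 17, 2081 → Nov 17, 2081: 31 days (October has 31).
Nov 17, 2081 → Dec 17, 2081: 30 days (November has 30).
Dec 17, 2081 → Jan 17, 2082: 31 days (December has 31).
Jan 17, 2082 → Feb 17, 2082: 31 days (January has 31).
Feb 17, 2082 → Mar 17, 2082: 28 days (February has 28).
Mar 17, 2082 → Apr 17, 2082: 31 days (March has 31).
Apr 17, 2082 → May 17, 2082: 30 days (April has 30).
May 17, 2082 → Jun 17, 2082: 31 days (May has 31).
Jun 17, 2082 → Jul 17, 2082: 30 days (June has 30).
Jul 17, 2082 → Aug 17, 2082: 31 days (July has 31).
Aug 17, 2082 → Sep 17, 2082: 31 days (August has 31).
Sep 17, 2082 → Oct 17, 2082: 30 days (September has 30).
Oct 17, 2082 → Oct 19, 2082: 2 days.
Total: 4415 days.

4415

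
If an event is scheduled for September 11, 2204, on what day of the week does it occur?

Doomsday rule: the anchor day for the 2200s is Friday. For year 04: 4÷12 = 0 r 4, and 4÷4 = 1, so 0+4+1 = 5.
Friday + 5 ≡ Wednesday — that's 2204's doomsday.
In September the doomsday date is Sep 5.
Sep 11 is 6 days after Sep 5; 6 mod 7 = 6, so Wednesday + 6 = Tuesday.

Tuesday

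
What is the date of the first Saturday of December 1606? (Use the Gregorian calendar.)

December 2, 1606

December 1, 1606 is a Friday.
The first Saturday is therefore December 2 (1 days later).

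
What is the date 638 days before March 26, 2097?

June 27, 2095

−365 (one year) → Mar 26, 2096 (273 left).
−26 → Feb 29, 2096 (end of Feb, 29 days; 247 left).
−29 → Jan 31, 2096 (end of Jan, 31 days; 218 left).
−31 → Dec 31, 2095 (end of Dec, 31 days; 187 left).
−31 → Nov 30, 2095 (end of Nov, 30 days; 156 left).
−30 → Oct 31, 2095 (end of Oct, 31 days; 126 left).
−31 → Sep 30, 2095 (end of Sep, 30 days; 95 left).
−30 → Aug 31, 2095 (end of Aug, 31 days; 65 left).
−31 → Jul 31, 2095 (end of Jul, 31 days; 34 left).
−31 → Jun 30, 2095 (end of Jun, 30 days; 3 left).
−3 → Jun 27, 2095.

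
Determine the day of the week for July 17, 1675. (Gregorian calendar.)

Doomsday rule: the anchor day for the 1600s is Tuesday. For year 75: 75÷12 = 6 r 3, and 3÷4 = 0, so 6+3+0 = 9.
Tuesday + 9 ≡ Thursday — that's 1675's doomsday.
In July the doomsday date is Jul 11.
Jul 17 is 6 days after Jul 11; 6 mod 7 = 6, so Thursday + 6 = Wednesday.

Wednesday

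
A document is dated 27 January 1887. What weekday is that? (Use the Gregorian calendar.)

Doomsday rule: the anchor day for the 1800s is Friday. For year 87: 87÷12 = 7 r 3, and 3÷4 = 0, so 7+3+0 = 10.
Friday + 10 ≡ Monday — that's 1887's doomsday.
In January the doomsday date is Jan 3 (1887 is not a leap year).
Jan 27 is 24 days after Jan 3; 24 mod 7 = 3, so Monday + 3 = Thursday.

Thursday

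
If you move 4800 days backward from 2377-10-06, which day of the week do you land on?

First find the weekday of Oct 6, 2377. Doomsday rule: the anchor day for the 2300s is Wednesday. For year 77: 77÷12 = 6 r 5, and 5÷4 = 1, so 6+5+1 = 12.
Wednesday + 12 ≡ Monday — that's 2377's doomsday.
In October the doomsday date is Oct 10.
Oct 6 is 4 days before Oct 10; 4 mod 7 = 4, so Monday − 4 = Thursday.
4800 mod 7 = 5, so 4800 days before a Thursday is Thursday − 5 = Saturday.

Saturday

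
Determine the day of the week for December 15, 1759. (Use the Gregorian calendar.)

Saturday

Doomsday rule: the anchor day for the 1700s is Sunday. For year 59: 59÷12 = 4 r 11, and 11÷4 = 2, so 4+11+2 = 17.
Sunday + 17 ≡ Wednesday — that's 1759's doomsday.
In December the doomsday date is Dec 12.
Dec 15 is 3 days after Dec 12; 3 mod 7 = 3, so Wednesday + 3 = Saturday.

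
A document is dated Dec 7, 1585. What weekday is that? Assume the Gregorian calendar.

Saturday

Doomsday rule: the anchor day for the 1500s is Wednesday. For year 85: 85÷12 = 7 r 1, and 1÷4 = 0, so 7+1+0 = 8.
Wednesday + 8 ≡ Thursday — that's 1585's doomsday.
In December the doomsday date is Dec 12.
Dec 7 is 5 days before Dec 12; 5 mod 7 = 5, so Thursday − 5 = Saturday.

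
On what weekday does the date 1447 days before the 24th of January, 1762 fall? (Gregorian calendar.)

Tuesday

Jan 24, 1762 is a Sunday.
1447 mod 7 = 5, so 1447 days before a Sunday is Sunday − 5 = Tuesday.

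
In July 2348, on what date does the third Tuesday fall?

July 1, 2348 is a Thursday.
The first Tuesday is therefore July 6 (5 days later).
The third Tuesday is 6 + 2×7 = July 20.

July 20, 2348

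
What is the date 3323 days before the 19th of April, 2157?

March 14, 2148

−365 (one year) → Apr 19, 2156 (2958 left).
−366 (one year; includes Feb 29, 2156) → Apr 19, 2155 (2592 left).
−365 (one year) → Apr 19, 2154 (2227 left).
−365 (one year) → Apr 19, 2153 (1862 left).
−365 (one year) → Apr 19, 2152 (1497 left).
−366 (one year; includes Feb 29, 2152) → Apr 19, 2151 (1131 left).
−365 (one year) → Apr 19, 2150 (766 left).
−365 (one year) → Apr 19, 2149 (401 left).
−365 (one year) → Apr 19, 2148 (36 left).
−19 → Mar 31, 2148 (end of Mar, 31 days; 17 left).
−17 → Mar 14, 2148.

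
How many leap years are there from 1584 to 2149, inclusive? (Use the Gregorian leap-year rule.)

138

Multiples of 4 in [1584,2149]: 142.
Of those, multiples of 100: 6 (not leap unless ÷400).
Multiples of 400: 2.
Leap years = 142 − 6 + 2 = 138.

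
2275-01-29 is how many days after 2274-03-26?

Mar 26, 2274 → Apr 26, 2274: 31 days (March has 31).
Apr 26, 2274 → May 26, 2274: 30 days (April has 30).
May 26, 2274 → Jun 26, 2274: 31 days (May has 31).
Jun 26, 2274 → Jul 26, 2274: 30 days (June has 30).
Jul 26, 2274 → Aug 26, 2274: 31 days (July has 31).
Aug 26, 2274 → Sep 26, 2274: 31 days (August has 31).
Sep 26, 2274 → Oct 26, 2274: 30 days (September has 30).
Oct 26, 2274 → Nov 26, 2274: 31 days (October has 31).
Nov 26, 2274 → Dec 26, 2274: 30 days (November has 30).
Dec 26, 2274 → Jan 26, 2275: 31 days (December has 31).
Jan 26, 2275 → Jan 29, 2275: 3 days.
Total: 309 days.

309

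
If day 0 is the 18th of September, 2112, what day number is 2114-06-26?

646

Sep 18, 2112 → Sep 18, 2113: 365 days.
Sep 18, 2113 → Oct 18, 2113: 30 days (September has 30).
Oct 18, 2113 → Nov 18, 2113: 31 days (October has 31).
Nov 18, 2113 → Dec 18, 2113: 30 days (November has 30).
Dec 18, 2113 → Jan 18, 2114: 31 days (December has 31).
Jan 18, 2114 → Feb 18, 2114: 31 days (January has 31).
Feb 18, 2114 → Mar 18, 2114: 28 days (February has 28).
Mar 18, 2114 → Apr 18, 2114: 31 days (March has 31).
Apr 18, 2114 → May 18, 2114: 30 days (April has 30).
May 18, 2114 → Jun 18, 2114: 31 days (May has 31).
Jun 18, 2114 → Jun 26, 2114: 8 days.
Total: 646 days.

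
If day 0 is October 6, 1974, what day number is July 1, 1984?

3556

Oct 6, 1974 → Oct 6, 1975: 365 days.
Oct 6, 1975 → Oct 6, 1976: 366 days (Feb 29, 1976 is in that span).
Oct 6, 1976 → Oct 6, 1977: 365 days.
Oct 6, 1977 → Oct 6, 1978: 365 days.
Oct 6, 1978 → Oct 6, 1979: 365 days.
Oct 6, 1979 → Oct 6, 1980: 366 days (Feb 29, 1980 is in that span).
Oct 6, 1980 → Oct 6, 1981: 365 days.
Oct 6, 1981 → Oct 6, 1982: 365 days.
Oct 6, 1982 → Oct 6, 1983: 365 days.
Oct 6, 1983 → Nov 6, 1983: 31 days (October has 31).
Nov 6, 1983 → Dec 6, 1983: 30 days (November has 30).
Dec 6, 1983 → Jan 6, 1984: 31 days (December has 31).
Jan 6, 1984 → Feb 6, 1984: 31 days (January has 31).
Feb 6, 1984 → Mar 6, 1984: 29 days (February has 29).
Mar 6, 1984 → Apr 6, 1984: 31 days (March has 31).
Apr 6, 1984 → May 6, 1984: 30 days (April has 30).
May 6, 1984 → Jun 6, 1984: 31 days (May has 31).
Jun 6, 1984 → Jul 1, 1984: 25 days.
Total: 3556 days.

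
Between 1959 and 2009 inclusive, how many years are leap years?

Multiples of 4 in [1959,2009]: 13.
Of those, multiples of 100: 1 (not leap unless ÷400).
Multiples of 400: 1.
Leap years = 13 − 1 + 1 = 13.

13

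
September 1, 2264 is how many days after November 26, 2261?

Nov 26, 2261 → Nov 26, 2262: 365 days.
Nov 26, 2262 → Nov 26, 2263: 365 days.
Nov 26, 2263 → Dec 26, 2263: 30 days (November has 30).
Dec 26, 2263 → Jan 26, 2264: 31 days (December has 31).
Jan 26, 2264 → Feb 26, 2264: 31 days (January has 31).
Feb 26, 2264 → Mar 26, 2264: 29 days (February has 29).
Mar 26, 2264 → Apr 26, 2264: 31 days (March has 31).
Apr 26, 2264 → May 26, 2264: 30 days (April has 30).
May 26, 2264 → Jun 26, 2264: 31 days (May has 31).
Jun 26, 2264 → Jul 26, 2264: 30 days (June has 30).
Jul 26, 2264 → Aug 26, 2264: 31 days (July has 31).
Aug 26, 2264 → Sep 1, 2264: 6 days.
Total: 1010 days.

1010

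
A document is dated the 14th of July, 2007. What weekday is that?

January 1, 2007 is a Monday.
Jan 1, 2007 → Feb 1, 2007: 31 days (January has 31).
Feb 1, 2007 → Mar 1, 2007: 28 days (February has 28).
Mar 1, 2007 → Apr 1, 2007: 31 days (March has 31).
Apr 1, 2007 → May 1, 2007: 30 days (April has 30).
May 1, 2007 → Jun 1, 2007: 31 days (May has 31).
Jun 1, 2007 → Jul 1, 2007: 30 days (June has 30).
Jul 1, 2007 → Jul 14, 2007: 13 days.
Total: 194 days.
194 mod 7 = 5, so Monday + 5 = Saturday.

Saturday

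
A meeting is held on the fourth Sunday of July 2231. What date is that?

July 24, 2231

July 1, 2231 is a Friday.
The first Sunday is therefore July 3 (2 days later).
The fourth Sunday is 3 + 3×7 = July 24.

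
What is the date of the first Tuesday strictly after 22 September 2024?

Sep 22, 2024 is a Sunday.
From Sunday to the next Tuesday is 2 days.
Sep 22, 2024 + 2 = Sep 24, 2024.

September 24, 2024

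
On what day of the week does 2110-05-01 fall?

January 1, 2110 is a Wednesday.
Jan 1, 2110 → Feb 1, 2110: 31 days (January has 31).
Feb 1, 2110 → Mar 1, 2110: 28 days (February has 28).
Mar 1, 2110 → Apr 1, 2110: 31 days (March has 31).
Apr 1, 2110 → May 1, 2110: 30 days.
Total: 120 days.
120 mod 7 = 1, so Wednesday + 1 = Thursday.

Thursday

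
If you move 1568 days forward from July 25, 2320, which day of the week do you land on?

First find the weekday of Jul 25, 2320. Doomsday rule: the anchor day for the 2300s is Wednesday. For year 20: 20÷12 = 1 r 8, and 8÷4 = 2, so 1+8+2 = 11.
Wednesday + 11 ≡ Sunday — that's 2320's doomsday.
In July the doomsday date is Jul 11.
Jul 25 is 14 days after Jul 11; 14 mod 7 = 0, so Sunday + 0 = Sunday.
1568 mod 7 = 0, so 1568 days after a Sunday is Sunday + 0 = Sunday.

Sunday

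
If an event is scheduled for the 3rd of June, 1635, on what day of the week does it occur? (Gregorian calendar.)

Sunday

Doomsday rule: the anchor day for the 1600s is Tuesday. For year 35: 35÷12 = 2 r 11, and 11÷4 = 2, so 2+11+2 = 15.
Tuesday + 15 ≡ Wednesday — that's 1635's doomsday.
In June the doomsday date is Jun 6.
Jun 3 is 3 days before Jun 6; 3 mod 7 = 3, so Wednesday − 3 = Sunday.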